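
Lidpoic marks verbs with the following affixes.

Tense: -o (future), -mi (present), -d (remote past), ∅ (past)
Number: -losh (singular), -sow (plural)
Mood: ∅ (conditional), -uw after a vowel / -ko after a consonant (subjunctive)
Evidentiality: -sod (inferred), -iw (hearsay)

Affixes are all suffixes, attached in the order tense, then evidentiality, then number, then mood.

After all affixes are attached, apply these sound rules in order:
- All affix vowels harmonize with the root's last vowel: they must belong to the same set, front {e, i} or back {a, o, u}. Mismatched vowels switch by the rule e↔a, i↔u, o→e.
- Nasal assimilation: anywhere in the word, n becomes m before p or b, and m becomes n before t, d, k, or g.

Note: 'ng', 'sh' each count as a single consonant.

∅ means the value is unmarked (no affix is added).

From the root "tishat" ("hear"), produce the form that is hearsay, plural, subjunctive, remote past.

Attach tense remote past -d → tishatd.
Attach evidentiality hearsay -iw → tishatdiw.
Attach number plural -sow → tishatdiwsow.
Attach mood subjunctive -ko (after consonant 'w') → tishatdiwsowko.
Apply vowel harmony: tishatdiwsowko → tishatduwsowko.
Nasal assimilation: no change.

tishatduwsowko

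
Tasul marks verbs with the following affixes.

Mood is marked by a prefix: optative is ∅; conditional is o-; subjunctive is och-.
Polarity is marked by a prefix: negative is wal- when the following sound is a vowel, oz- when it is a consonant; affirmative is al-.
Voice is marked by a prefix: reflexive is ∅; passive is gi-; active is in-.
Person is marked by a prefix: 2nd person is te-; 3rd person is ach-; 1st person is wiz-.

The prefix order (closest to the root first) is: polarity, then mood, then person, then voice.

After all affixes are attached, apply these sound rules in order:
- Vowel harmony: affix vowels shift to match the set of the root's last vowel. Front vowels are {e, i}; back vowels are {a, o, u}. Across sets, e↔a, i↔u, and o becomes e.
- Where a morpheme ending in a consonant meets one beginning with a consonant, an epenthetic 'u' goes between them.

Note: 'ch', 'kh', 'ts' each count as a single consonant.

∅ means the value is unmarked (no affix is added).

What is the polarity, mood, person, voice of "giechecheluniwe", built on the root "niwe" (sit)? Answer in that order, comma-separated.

Segment: gi-ach-och-al-niwe.
polarity: al- → affirmative.
mood: och- → subjunctive.
person: ach- → 3rd person.
voice: gi- → passive.

affirmative, subjunctive, 3rd person, passive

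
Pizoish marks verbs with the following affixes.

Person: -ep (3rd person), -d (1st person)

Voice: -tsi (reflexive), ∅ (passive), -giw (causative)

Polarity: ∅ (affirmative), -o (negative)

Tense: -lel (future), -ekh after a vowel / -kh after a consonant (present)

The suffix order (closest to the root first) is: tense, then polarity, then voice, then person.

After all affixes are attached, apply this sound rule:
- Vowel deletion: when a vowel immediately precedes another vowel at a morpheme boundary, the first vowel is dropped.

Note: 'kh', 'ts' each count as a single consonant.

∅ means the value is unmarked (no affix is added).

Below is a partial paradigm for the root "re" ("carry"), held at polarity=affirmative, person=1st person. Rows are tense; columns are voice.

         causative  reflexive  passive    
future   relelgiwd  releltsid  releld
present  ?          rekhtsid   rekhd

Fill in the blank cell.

rekhgiwd

Attach tense present -ekh (after vowel 'e') → reekh.
polarity = affirmative: zero marking, form stays reekh.
Attach voice causative -giw → reekhgiw.
Attach person 1st person -d → reekhgiwd.
Apply vowel deletion: reekhgiwd → rekhgiwd.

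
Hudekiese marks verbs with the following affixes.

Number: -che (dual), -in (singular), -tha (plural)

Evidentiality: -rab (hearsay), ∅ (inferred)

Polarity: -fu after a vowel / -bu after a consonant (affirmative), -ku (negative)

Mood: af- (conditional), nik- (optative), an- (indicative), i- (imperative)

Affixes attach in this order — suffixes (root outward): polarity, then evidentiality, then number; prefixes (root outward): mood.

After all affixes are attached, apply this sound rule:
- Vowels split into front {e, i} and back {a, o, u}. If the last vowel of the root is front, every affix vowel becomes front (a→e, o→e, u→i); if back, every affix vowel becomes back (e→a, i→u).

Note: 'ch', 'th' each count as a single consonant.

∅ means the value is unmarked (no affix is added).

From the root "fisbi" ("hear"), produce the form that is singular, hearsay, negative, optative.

nikfisbikirebin

Attach polarity negative -ku → fisbiku.
Attach evidentiality hearsay -rab → fisbikurab.
Attach number singular -in → fisbikurabin.
Attach mood optative nik- → nikfisbikurabin.
Apply vowel harmony: nikfisbikurabin → nikfisbikirebin.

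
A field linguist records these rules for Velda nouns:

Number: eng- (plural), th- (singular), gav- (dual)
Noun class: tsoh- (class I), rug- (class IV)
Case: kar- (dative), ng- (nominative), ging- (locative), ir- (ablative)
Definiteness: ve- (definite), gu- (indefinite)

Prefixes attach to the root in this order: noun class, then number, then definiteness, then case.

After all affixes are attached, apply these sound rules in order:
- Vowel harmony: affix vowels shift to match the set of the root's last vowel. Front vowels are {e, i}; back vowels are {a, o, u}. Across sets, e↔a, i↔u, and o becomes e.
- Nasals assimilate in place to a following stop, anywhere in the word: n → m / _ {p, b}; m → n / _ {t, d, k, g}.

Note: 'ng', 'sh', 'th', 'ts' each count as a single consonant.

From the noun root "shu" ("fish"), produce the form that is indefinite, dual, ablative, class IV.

urgugavrugshu

Attach noun class class IV rug- → rugshu.
Attach number dual gav- → gavrugshu.
Attach definiteness indefinite gu- → gugavrugshu.
Attach case ablative ir- → irgugavrugshu.
Apply vowel harmony: irgugavrugshu → urgugavrugshu.
Nasal assimilation: no change.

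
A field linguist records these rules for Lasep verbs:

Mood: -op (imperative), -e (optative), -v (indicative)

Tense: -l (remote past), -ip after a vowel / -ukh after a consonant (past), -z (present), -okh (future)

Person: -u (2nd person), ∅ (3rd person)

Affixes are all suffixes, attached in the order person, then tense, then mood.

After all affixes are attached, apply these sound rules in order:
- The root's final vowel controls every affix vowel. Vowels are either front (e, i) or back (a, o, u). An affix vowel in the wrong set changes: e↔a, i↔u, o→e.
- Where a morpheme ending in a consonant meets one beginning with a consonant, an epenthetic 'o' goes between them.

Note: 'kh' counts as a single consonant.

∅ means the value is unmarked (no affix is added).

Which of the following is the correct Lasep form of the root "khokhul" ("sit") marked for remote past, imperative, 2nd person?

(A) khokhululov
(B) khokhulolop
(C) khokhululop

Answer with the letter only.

Attach person 2nd person -u → khokhulu.
Attach tense remote past -l → khokhulul.
Attach mood imperative -op → khokhululop.
Vowel harmony: no change.
Epenthesis: no change.
So the correct form is khokhululop, option (C).
(B) khokhulolop is wrong: it uses 3rd person instead of 2nd person for person.
(A) khokhululov is wrong: it uses indicative instead of imperative for mood.

C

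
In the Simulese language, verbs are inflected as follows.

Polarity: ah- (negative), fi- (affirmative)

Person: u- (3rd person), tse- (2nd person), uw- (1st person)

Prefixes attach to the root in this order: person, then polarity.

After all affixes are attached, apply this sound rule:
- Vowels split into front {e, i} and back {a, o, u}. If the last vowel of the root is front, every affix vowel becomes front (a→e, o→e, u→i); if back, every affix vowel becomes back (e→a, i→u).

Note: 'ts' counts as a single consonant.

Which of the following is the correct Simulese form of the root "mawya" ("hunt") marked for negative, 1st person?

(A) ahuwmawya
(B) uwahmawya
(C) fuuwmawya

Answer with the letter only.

Attach person 1st person uw- → uwmawya.
Attach polarity negative ah- → ahuwmawya.
Vowel harmony: no change.
So the correct form is ahuwmawya, option (A).
(B) uwahmawya is wrong: it has the affixes in the wrong order.
(C) fuuwmawya is wrong: it uses affirmative instead of negative for polarity.

A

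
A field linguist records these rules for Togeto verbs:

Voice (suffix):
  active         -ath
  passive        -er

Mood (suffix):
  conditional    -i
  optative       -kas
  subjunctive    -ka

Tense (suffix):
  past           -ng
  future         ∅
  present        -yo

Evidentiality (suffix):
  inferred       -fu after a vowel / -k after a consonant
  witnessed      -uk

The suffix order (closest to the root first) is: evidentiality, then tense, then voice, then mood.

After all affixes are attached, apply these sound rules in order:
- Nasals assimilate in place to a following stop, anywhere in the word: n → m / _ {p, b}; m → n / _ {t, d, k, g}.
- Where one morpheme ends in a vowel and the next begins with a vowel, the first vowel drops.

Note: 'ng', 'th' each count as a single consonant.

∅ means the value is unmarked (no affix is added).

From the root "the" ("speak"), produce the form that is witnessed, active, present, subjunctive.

Attach evidentiality witnessed -uk → theuk.
Attach tense present -yo → theukyo.
Attach voice active -ath → theukyoath.
Attach mood subjunctive -ka → theukyoathka.
Nasal assimilation: no change.
Apply vowel deletion: theukyoathka → thukyathka.

thukyathka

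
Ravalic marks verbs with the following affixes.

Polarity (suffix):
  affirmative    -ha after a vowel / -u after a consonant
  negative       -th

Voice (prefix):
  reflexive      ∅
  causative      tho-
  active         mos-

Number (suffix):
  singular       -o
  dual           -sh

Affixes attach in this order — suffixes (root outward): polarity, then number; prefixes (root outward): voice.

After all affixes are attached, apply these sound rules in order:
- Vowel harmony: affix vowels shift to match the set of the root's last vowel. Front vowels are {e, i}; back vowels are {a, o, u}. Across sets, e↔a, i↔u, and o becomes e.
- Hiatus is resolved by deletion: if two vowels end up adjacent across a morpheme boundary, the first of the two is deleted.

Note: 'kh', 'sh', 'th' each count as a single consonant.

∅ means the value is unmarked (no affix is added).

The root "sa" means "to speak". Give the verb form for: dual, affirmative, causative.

Attach polarity affirmative -ha (after vowel 'a') → saha.
Attach voice causative tho- → thosaha.
Attach number dual -sh → thosahash.
Vowel harmony: no change.
Vowel deletion: no change.

thosahash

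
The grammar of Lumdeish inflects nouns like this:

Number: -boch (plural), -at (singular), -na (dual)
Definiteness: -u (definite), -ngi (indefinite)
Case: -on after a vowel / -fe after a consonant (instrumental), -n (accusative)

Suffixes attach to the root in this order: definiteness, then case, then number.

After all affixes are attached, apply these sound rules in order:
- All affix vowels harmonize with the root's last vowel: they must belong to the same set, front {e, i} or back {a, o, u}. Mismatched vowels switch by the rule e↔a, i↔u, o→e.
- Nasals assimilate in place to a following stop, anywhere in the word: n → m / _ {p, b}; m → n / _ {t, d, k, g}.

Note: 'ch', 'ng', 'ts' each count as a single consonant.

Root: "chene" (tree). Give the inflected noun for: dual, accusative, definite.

Attach definiteness definite -u → cheneu.
Attach case accusative -n → cheneun.
Attach number dual -na → cheneunna.
Apply vowel harmony: cheneunna → cheneinne.
Nasal assimilation: no change.

cheneinne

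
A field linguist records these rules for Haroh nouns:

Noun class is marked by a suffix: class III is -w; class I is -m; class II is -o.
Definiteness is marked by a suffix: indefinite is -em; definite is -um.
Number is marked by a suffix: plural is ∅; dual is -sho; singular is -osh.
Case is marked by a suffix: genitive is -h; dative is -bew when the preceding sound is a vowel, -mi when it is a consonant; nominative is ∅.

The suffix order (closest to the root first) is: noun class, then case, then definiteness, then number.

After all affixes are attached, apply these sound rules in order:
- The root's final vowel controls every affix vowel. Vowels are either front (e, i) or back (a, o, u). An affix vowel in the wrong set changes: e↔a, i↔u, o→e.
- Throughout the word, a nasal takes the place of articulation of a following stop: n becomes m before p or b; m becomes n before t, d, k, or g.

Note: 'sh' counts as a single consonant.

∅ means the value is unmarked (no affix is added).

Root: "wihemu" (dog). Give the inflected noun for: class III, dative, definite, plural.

wihemuwmuum

Attach noun class class III -w → wihemuw.
Attach case dative -mi (after consonant 'w') → wihemuwmi.
Attach definiteness definite -um → wihemuwmium.
number = plural: zero marking, form stays wihemuwmium.
Apply vowel harmony: wihemuwmium → wihemuwmuum.
Nasal assimilation: no change.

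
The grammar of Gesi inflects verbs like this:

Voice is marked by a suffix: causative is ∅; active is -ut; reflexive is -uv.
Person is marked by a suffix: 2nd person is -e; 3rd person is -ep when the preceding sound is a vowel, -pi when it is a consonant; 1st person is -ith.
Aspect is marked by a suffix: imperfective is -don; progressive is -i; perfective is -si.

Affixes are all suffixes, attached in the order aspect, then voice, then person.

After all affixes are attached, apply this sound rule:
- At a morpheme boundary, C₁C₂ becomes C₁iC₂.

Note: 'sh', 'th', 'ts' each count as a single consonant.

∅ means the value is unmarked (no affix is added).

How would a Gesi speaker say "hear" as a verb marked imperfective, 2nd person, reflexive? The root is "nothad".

nothadidonuve

Attach aspect imperfective -don → nothaddon.
Attach voice reflexive -uv → nothaddonuv.
Attach person 2nd person -e → nothaddonuve.
Apply epenthesis: nothaddonuve → nothadidonuve.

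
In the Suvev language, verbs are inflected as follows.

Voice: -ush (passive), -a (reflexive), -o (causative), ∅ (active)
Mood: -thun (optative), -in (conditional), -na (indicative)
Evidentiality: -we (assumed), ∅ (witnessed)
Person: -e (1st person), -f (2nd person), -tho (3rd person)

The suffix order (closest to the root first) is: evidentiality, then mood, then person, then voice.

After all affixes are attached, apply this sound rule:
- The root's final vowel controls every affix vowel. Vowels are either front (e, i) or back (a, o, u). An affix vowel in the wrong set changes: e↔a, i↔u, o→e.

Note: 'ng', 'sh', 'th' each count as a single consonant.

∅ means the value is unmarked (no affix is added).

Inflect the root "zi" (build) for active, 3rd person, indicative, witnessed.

evidentiality = witnessed: zero marking, form stays zi.
Attach mood indicative -na → zina.
Attach person 3rd person -tho → zinatho.
voice = active: zero marking, form stays zinatho.
Apply vowel harmony: zinatho → zinethe.

zinethe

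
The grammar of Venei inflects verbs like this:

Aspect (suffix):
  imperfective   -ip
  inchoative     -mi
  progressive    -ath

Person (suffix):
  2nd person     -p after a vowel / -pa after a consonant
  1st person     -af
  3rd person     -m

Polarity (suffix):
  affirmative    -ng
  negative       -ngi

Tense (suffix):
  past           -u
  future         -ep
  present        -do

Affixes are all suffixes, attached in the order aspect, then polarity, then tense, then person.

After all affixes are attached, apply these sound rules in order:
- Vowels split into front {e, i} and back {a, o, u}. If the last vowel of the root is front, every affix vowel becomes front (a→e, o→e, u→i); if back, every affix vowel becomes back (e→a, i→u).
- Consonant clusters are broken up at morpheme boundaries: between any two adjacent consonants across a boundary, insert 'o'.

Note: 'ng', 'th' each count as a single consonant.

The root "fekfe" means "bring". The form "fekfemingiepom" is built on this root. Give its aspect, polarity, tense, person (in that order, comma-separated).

inchoative, negative, future, 3rd person

Segment: fekfe-mi-ngi-ep-m.
aspect: -mi → inchoative.
polarity: -ngi → negative.
tense: -ep → future.
person: -m → 3rd person.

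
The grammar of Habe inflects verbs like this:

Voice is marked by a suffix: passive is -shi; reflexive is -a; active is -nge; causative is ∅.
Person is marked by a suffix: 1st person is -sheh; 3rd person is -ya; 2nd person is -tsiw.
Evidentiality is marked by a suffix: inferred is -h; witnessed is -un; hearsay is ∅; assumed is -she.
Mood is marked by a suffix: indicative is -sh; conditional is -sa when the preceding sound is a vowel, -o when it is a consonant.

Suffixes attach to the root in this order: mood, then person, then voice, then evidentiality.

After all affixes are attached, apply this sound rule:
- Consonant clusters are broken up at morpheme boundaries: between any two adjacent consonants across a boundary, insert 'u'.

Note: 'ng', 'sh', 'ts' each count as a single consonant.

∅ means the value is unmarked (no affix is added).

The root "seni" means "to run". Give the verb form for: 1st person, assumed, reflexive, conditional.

Attach mood conditional -sa (after vowel 'i') → senisa.
Attach person 1st person -sheh → senisasheh.
Attach voice reflexive -a → senisasheha.
Attach evidentiality assumed -she → senisashehashe.
Epenthesis: no change.

senisashehashe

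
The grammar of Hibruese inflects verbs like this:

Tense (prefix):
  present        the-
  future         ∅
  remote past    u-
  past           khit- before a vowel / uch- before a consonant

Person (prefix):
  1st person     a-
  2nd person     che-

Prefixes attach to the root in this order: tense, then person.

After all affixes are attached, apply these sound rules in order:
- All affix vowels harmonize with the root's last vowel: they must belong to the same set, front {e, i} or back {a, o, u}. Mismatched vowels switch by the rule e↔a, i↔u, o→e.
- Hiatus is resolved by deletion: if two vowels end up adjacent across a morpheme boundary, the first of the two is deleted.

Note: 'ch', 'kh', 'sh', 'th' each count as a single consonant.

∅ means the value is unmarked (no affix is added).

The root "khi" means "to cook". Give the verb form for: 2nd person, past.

Attach tense past uch- (before consonant 'kh') → uchkhi.
Attach person 2nd person che- → cheuchkhi.
Apply vowel harmony: cheuchkhi → cheichkhi.
Apply vowel deletion: cheichkhi → chichkhi.

chichkhi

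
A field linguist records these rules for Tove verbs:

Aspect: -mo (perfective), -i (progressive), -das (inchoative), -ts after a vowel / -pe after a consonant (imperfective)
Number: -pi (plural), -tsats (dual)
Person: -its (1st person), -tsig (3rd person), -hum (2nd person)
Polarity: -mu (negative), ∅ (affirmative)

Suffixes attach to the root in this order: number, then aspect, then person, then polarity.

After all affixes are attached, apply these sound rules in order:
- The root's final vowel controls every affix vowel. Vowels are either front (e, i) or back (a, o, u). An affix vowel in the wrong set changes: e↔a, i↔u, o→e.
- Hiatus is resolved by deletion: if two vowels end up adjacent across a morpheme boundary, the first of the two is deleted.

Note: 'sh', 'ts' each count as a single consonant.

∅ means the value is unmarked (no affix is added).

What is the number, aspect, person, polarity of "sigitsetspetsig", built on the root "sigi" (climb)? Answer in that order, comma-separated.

Segment: sigi-tsats-pe-tsig.
number: -tsats → dual.
aspect: -ts/pe → imperfective.
person: -tsig → 3rd person.
polarity: ∅ → affirmative.

dual, imperfective, 3rd person, affirmative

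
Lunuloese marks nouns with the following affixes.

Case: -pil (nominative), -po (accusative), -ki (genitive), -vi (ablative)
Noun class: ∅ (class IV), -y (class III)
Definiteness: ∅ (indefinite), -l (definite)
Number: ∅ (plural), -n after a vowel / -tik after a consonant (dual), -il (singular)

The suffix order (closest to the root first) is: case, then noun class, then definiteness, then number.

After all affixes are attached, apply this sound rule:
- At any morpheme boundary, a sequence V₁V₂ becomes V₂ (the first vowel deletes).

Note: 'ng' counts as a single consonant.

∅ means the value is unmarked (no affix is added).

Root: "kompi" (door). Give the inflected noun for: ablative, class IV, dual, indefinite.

Attach case ablative -vi → kompivi.
noun class = class IV: zero marking, form stays kompivi.
definiteness = indefinite: zero marking, form stays kompivi.
Attach number dual -n (after vowel 'i') → kompivin.
Vowel deletion: no change.

kompivin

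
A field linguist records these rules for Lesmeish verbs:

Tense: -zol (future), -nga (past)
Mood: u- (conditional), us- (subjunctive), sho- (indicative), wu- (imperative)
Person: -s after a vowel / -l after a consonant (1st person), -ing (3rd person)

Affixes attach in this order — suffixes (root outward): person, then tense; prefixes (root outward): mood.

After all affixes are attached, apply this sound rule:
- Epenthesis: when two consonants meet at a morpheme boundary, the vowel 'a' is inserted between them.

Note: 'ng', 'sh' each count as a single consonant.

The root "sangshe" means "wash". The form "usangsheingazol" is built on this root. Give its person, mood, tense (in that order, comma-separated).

Segment: u-sangshe-ing-zol.
person: -ing → 3rd person.
mood: u- → conditional.
tense: -zol → future.

3rd person, conditional, future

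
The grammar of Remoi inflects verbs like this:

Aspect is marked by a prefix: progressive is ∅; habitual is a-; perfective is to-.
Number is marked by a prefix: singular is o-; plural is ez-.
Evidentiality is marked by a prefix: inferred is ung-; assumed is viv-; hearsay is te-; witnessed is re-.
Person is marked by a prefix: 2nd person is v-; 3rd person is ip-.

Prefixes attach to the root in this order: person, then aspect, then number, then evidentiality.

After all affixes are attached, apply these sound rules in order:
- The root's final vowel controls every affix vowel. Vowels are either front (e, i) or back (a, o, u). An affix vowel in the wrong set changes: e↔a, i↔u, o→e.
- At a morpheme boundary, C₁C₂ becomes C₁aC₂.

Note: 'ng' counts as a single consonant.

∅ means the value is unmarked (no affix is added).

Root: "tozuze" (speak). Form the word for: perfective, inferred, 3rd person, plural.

ingezateipatozuze

Attach person 3rd person ip- → iptozuze.
Attach aspect perfective to- → toiptozuze.
Attach number plural ez- → eztoiptozuze.
Attach evidentiality inferred ung- → ungeztoiptozuze.
Apply vowel harmony: ungeztoiptozuze → ingezteiptozuze.
Apply epenthesis: ingezteiptozuze → ingezateipatozuze.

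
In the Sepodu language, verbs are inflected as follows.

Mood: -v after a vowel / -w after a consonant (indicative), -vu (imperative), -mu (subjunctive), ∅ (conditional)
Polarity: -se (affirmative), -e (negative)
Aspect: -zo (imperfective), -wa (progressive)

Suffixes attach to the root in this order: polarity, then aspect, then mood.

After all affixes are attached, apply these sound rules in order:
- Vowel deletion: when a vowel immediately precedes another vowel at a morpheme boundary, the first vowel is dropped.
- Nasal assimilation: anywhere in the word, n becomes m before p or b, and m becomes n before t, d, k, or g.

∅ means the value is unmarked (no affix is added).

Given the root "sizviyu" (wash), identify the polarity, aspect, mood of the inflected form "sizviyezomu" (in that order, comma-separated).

negative, imperfective, subjunctive

Segment: sizviyu-e-zo-mu.
polarity: -e → negative.
aspect: -zo → imperfective.
mood: -mu → subjunctive.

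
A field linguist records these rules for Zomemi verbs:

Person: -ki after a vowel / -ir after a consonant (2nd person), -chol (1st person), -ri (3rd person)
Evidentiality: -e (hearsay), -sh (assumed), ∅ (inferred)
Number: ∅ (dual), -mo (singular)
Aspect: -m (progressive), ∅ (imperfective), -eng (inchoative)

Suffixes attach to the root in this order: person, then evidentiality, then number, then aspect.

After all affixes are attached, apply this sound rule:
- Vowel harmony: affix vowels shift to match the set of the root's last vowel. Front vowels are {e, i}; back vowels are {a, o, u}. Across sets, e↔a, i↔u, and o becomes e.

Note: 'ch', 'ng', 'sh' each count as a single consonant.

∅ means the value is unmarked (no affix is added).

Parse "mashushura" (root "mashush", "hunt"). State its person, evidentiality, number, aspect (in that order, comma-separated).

Segment: mashush-ir-e.
person: -ki/ir → 2nd person.
evidentiality: -e → hearsay.
number: ∅ → dual.
aspect: ∅ → imperfective.

2nd person, hearsay, dual, imperfective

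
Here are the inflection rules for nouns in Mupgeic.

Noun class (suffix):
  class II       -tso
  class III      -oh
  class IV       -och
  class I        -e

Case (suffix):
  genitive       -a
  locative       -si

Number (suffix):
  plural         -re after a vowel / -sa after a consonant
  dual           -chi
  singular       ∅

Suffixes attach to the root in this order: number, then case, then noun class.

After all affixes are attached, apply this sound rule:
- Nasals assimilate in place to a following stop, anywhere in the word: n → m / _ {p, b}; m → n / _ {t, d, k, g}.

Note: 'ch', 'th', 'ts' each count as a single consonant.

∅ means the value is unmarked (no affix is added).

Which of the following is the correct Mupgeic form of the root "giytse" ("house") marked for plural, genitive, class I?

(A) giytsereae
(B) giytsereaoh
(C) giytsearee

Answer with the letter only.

A

Attach number plural -re (after vowel 'e') → giytsere.
Attach case genitive -a → giytserea.
Attach noun class class I -e → giytsereae.
Nasal assimilation: no change.
So the correct form is giytsereae, option (A).
(C) giytsearee is wrong: it has the affixes in the wrong order.
(B) giytsereaoh is wrong: it uses class III instead of class I for noun class.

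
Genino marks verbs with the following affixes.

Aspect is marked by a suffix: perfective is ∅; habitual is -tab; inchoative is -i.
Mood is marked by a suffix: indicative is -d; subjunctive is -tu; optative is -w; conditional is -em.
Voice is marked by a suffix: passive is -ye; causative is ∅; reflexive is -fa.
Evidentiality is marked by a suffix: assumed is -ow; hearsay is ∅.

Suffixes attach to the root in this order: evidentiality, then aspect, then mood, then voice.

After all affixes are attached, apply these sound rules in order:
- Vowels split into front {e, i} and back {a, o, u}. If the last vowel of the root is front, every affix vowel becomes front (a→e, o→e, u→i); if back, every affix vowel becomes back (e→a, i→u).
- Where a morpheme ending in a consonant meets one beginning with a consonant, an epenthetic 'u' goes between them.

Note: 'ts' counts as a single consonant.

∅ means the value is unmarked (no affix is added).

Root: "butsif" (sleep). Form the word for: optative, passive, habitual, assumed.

butsifewutebuwuye

Attach evidentiality assumed -ow → butsifow.
Attach aspect habitual -tab → butsifowtab.
Attach mood optative -w → butsifowtabw.
Attach voice passive -ye → butsifowtabwye.
Apply vowel harmony: butsifowtabwye → butsifewtebwye.
Apply epenthesis: butsifewtebwye → butsifewutebuwuye.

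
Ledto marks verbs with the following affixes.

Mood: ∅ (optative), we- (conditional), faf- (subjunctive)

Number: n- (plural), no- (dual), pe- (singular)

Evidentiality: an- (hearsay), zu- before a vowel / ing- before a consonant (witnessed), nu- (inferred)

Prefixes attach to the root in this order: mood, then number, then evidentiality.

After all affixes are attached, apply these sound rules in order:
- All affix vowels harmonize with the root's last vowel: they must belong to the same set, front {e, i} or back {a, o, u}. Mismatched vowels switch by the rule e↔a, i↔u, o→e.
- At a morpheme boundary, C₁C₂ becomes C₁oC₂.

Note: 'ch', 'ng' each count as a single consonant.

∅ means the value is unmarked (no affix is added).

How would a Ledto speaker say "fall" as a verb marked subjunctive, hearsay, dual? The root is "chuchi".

enonefefochuchi

Attach mood subjunctive faf- → fafchuchi.
Attach number dual no- → nofafchuchi.
Attach evidentiality hearsay an- → annofafchuchi.
Apply vowel harmony: annofafchuchi → ennefefchuchi.
Apply epenthesis: ennefefchuchi → enonefefochuchi.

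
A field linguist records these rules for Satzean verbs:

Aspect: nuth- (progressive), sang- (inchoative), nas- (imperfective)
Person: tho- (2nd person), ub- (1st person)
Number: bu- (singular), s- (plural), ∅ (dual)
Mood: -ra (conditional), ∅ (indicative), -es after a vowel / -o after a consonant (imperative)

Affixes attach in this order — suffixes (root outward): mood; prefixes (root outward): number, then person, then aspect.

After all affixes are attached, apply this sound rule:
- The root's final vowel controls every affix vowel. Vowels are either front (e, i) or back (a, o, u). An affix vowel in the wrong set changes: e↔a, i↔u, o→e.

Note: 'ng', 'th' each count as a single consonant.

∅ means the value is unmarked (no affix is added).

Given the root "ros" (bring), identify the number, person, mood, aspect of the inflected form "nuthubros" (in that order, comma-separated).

Segment: nuth-ub-ros.
number: ∅ → dual.
person: ub- → 1st person.
mood: ∅ → indicative.
aspect: nuth- → progressive.

dual, 1st person, indicative, progressive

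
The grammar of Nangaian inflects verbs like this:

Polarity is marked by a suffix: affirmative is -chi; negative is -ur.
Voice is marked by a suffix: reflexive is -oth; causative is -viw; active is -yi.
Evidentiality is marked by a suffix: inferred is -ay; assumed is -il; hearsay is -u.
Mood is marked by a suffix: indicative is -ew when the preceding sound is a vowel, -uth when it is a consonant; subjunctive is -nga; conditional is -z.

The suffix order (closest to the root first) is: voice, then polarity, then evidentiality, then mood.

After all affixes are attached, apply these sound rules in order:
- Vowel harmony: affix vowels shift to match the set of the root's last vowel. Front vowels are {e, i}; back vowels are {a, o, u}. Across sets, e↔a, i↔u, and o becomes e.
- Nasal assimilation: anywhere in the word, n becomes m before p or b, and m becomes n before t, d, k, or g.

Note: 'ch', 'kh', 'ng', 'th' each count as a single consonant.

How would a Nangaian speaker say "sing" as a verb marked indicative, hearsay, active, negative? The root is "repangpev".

Attach voice active -yi → repangpevyi.
Attach polarity negative -ur → repangpevyiur.
Attach evidentiality hearsay -u → repangpevyiuru.
Attach mood indicative -ew (after vowel 'u') → repangpevyiuruew.
Apply vowel harmony: repangpevyiuruew → repangpevyiiriew.
Nasal assimilation: no change.

repangpevyiiriew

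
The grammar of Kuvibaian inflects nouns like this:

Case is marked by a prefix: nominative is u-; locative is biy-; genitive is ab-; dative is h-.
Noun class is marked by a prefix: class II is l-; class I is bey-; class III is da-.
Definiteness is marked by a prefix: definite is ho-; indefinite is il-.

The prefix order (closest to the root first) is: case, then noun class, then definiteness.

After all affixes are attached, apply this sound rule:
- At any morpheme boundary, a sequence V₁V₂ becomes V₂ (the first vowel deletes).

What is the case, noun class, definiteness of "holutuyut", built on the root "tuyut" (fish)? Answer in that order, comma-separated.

nominative, class II, definite

Segment: ho-l-u-tuyut.
case: u- → nominative.
noun class: l- → class II.
definiteness: ho- → definite.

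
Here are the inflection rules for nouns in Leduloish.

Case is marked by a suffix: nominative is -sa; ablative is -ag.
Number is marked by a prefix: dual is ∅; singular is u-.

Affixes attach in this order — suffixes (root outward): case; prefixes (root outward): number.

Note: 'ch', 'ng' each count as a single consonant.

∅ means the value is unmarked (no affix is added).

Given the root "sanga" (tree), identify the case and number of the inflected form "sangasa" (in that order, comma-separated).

Segment: sanga-sa.
case: -sa → nominative.
number: ∅ → dual.

nominative, dual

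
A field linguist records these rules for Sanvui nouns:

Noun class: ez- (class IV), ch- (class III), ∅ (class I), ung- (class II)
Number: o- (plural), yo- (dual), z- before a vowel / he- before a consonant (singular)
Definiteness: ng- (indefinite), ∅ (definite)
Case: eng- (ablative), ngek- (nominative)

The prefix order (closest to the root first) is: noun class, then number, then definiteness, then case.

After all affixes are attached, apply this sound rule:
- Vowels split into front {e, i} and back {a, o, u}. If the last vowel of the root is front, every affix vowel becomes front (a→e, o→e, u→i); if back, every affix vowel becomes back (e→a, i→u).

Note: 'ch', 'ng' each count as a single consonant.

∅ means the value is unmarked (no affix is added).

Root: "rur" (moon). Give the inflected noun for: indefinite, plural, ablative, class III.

angngochrur

Attach noun class class III ch- → chrur.
Attach number plural o- → ochrur.
Attach definiteness indefinite ng- → ngochrur.
Attach case ablative eng- → engngochrur.
Apply vowel harmony: engngochrur → angngochrur.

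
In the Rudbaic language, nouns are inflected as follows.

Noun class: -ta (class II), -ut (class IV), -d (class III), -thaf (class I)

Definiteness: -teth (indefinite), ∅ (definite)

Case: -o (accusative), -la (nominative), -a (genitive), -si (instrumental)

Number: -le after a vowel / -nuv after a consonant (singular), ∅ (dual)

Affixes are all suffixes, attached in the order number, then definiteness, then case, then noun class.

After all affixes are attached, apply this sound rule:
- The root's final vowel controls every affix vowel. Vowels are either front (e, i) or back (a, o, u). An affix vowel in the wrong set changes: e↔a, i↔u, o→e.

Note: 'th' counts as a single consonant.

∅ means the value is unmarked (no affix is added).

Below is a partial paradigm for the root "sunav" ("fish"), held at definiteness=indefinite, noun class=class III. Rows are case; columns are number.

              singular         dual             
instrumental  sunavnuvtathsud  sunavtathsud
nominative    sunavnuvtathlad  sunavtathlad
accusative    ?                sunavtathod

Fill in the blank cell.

Attach number singular -nuv (after consonant 'v') → sunavnuv.
Attach definiteness indefinite -teth → sunavnuvteth.
Attach case accusative -o → sunavnuvtetho.
Attach noun class class III -d → sunavnuvtethod.
Apply vowel harmony: sunavnuvtethod → sunavnuvtathod.

sunavnuvtathod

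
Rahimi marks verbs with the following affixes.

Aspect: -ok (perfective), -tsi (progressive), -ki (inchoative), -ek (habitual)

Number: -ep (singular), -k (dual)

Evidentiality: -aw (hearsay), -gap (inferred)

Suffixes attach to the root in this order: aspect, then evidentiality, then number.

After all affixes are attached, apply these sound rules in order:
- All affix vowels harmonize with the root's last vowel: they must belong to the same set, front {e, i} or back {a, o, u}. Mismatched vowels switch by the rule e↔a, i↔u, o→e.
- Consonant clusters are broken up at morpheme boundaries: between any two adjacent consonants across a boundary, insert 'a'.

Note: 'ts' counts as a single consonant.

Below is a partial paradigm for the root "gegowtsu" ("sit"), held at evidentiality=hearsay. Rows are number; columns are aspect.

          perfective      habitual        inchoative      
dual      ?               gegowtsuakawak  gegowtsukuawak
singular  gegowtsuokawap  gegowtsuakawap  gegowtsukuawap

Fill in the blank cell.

gegowtsuokawak

Attach aspect perfective -ok → gegowtsuok.
Attach evidentiality hearsay -aw → gegowtsuokaw.
Attach number dual -k → gegowtsuokawk.
Vowel harmony: no change.
Apply epenthesis: gegowtsuokawk → gegowtsuokawak.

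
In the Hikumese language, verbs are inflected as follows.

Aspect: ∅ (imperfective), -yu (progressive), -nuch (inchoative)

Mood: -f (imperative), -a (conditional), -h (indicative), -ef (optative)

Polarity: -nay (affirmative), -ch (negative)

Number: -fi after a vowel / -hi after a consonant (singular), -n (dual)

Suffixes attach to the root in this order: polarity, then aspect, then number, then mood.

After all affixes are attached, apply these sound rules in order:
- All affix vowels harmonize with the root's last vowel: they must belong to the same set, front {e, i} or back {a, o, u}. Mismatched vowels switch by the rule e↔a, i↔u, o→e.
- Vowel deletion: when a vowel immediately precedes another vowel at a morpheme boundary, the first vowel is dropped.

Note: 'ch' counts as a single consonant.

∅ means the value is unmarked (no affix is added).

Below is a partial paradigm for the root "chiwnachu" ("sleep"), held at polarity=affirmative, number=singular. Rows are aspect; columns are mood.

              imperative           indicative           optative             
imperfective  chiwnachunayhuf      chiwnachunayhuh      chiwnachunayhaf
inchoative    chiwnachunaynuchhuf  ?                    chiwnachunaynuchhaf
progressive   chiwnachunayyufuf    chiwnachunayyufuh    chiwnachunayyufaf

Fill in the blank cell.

chiwnachunaynuchhuh

Attach polarity affirmative -nay → chiwnachunay.
Attach aspect inchoative -nuch → chiwnachunaynuch.
Attach number singular -hi (after consonant 'ch') → chiwnachunaynuchhi.
Attach mood indicative -h → chiwnachunaynuchhih.
Apply vowel harmony: chiwnachunaynuchhih → chiwnachunaynuchhuh.
Vowel deletion: no change.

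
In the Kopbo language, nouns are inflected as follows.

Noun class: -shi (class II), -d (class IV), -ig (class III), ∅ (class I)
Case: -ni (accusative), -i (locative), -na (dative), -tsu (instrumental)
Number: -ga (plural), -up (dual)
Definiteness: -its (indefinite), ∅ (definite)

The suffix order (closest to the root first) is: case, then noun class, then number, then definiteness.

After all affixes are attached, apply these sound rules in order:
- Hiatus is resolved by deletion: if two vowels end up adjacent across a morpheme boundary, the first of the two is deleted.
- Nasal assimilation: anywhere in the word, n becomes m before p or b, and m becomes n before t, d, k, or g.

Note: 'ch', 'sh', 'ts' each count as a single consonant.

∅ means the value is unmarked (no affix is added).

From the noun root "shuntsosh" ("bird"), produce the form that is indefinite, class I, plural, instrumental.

Attach case instrumental -tsu → shuntsoshtsu.
noun class = class I: zero marking, form stays shuntsoshtsu.
Attach number plural -ga → shuntsoshtsuga.
Attach definiteness indefinite -its → shuntsoshtsugaits.
Apply vowel deletion: shuntsoshtsugaits → shuntsoshtsugits.
Nasal assimilation: no change.

shuntsoshtsugits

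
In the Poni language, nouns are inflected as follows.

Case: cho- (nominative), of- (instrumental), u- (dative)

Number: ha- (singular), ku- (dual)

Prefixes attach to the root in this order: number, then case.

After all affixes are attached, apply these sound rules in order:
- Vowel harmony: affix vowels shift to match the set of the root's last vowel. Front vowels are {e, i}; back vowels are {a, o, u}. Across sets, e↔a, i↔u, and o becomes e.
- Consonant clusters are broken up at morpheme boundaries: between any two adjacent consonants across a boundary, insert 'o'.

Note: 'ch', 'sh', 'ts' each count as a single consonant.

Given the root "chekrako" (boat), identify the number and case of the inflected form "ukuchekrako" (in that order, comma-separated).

dual, dative

Segment: u-ku-chekrako.
number: ku- → dual.
case: u- → dative.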